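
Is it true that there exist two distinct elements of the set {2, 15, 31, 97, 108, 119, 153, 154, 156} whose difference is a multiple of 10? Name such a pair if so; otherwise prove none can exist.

No such pair exists.

Two integers differ by a multiple of 10 exactly when they have the same residue mod 10. The residues are 2↦2, 15↦5, 31↦1, 97↦7, 108↦8, 119↦9, 153↦3, 154↦4, 156↦6.
No residue repeats among the 9 elements, so no pair has difference ≡ 0 (mod 10).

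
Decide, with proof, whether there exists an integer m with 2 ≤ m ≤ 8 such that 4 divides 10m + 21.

No such integer m in that range exists.

At m = 2, 10·2 + 21 = 41 ≡ 1 (mod 4), and each step in m adds 10 ≡ 2 (mod 4), giving residues 1, 3, 1, 3, 1, 3, 1 for m = 2, 3, …, 8.
Since 0 is absent from this list, 4 ∤ 10m + 21 for every m with 2 ≤ m ≤ 8.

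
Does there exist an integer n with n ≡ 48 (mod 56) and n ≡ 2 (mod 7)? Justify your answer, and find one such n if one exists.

There is no such integer.

gcd(56, 7) = 7. If n ≡ 48 (mod 56) and n ≡ 2 (mod 7), then n ≡ 48 (mod 7) and n ≡ 2 (mod 7).
But 48 mod 7 = 6 while 2 mod 7 = 2, a contradiction.
Therefore no such n exists.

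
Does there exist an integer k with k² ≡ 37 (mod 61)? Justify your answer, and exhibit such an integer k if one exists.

Apply Euler's criterion with the prime 61: 37 is a quadratic residue iff 37^30 ≡ 1 (mod 61), and a non-residue iff it is ≡ −1.
Squaring successively (mod 61): 37^2 = 1369 ≡ 27; 37^4 ≡ 27² = 729 ≡ 58; 37^8 ≡ 58² = 3364 ≡ 9; 37^16 ≡ 9² = 81 ≡ 20.
Since 30 = 16 + 8 + 4 + 2, 37^30 ≡ 20 · 9 · 58 · 27; multiplying out mod 61: 20·9 = 180 ≡ 58, then 58·58 = 3364 ≡ 9, then 9·27 = 243 ≡ 60. Thus 37^30 ≡ 60 ≡ −1 (mod 61).
By Euler's criterion 37 is a quadratic non-residue mod 61: no k satisfies k² ≡ 37 (mod 61).

No, no such integer exists.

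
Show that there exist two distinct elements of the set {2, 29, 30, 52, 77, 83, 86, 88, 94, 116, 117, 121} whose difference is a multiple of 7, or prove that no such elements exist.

Reduce each element mod 7: 2↦2, 29↦1, 30↦2, 52↦3, 77↦0, 83↦6, 86↦2, 88↦4, 94↦3, 116↦4, 117↦5, 121↦2. The residue 2 repeats (at 2 and 30), and 30 − 2 = 28 = 4·7.

Yes: 2 and 30.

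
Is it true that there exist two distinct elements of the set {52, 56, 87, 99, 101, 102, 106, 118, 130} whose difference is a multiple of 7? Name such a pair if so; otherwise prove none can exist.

52 and 87 are such a pair.

Reduce each element mod 7: 52↦3, 56↦0, 87↦3, 99↦1, 101↦3, 102↦4, 106↦1, 118↦6, 130↦4. The residue 3 repeats (at 52 and 87), and 87 − 52 = 35 = 5·7.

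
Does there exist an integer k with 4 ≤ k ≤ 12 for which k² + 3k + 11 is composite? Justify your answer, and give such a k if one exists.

At k = 10: 10² + 3·10 + 11 = 141 = 3·47, which is composite.

k = 10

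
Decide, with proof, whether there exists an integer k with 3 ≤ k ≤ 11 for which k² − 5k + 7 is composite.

k = 10

At k = 10: 10² − 5·10 + 7 = 57 = 3·19, which is composite.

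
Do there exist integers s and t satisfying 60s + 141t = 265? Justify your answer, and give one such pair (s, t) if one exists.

No, no such integers exist.

Both 60 and 141 are divisible by gcd(60, 141) = 3, hence so is any combination 60s + 141t.
But 265 is not a multiple of 3 (it leaves remainder 1).
Therefore 60s + 141t = 265 has no solution in integers.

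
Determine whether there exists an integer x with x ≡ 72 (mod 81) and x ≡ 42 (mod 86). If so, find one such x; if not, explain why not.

Since 81 and 86 share no common factor, CRT says the pair of congruences has a solution (unique mod 6966).
Write x = 72 + 81t and require 72 + 81t ≡ 42 (mod 86), i.e. 81t ≡ 56 (mod 86).
Since 81·17 = 1377 = 16·86 + 1, the inverse of 81 mod 86 is 17.
Therefore t ≡ 17·56 = 952 ≡ 6 (mod 86).
Taking t = 6 gives x = 72 + 81·6 = 558.
Check: 558 mod 81 = 72, 558 mod 86 = 42. ✓

x = 558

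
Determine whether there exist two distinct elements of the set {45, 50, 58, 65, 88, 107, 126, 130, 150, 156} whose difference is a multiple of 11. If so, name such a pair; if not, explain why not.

Two integers differ by a multiple of 11 exactly when they have the same residue mod 11. The residues are 45↦1, 50↦6, 58↦3, 65↦10, 88↦0, 107↦8, 126↦5, 130↦9, 150↦7, 156↦2.
No residue repeats among the 10 elements, so no pair has difference ≡ 0 (mod 11).

There is no such pair.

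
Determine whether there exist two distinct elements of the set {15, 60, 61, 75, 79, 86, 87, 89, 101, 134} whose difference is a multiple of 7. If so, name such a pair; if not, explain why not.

15 and 134 are such a pair.

15 mod 7 = 1 and 134 mod 7 = 1, so 134 − 15 = 119 = 17·7.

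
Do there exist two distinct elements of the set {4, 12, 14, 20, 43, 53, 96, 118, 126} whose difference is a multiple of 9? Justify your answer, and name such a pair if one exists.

Residues mod 9: 4↦4, 12↦3, 14↦5, 20↦2, 43↦7, 53↦8, 96↦6, 118↦1, 126↦0.
These 9 residues are pairwise different, hence no difference of two elements is divisible by 9.

There is no such pair.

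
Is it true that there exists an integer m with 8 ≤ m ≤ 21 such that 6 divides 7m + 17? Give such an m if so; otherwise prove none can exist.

m = 13

For m = 8, 9, …, 12 the values 73, 80, 87, 94, 101 are not multiples of 6. m = 13 works, since 7·13 + 17 = 108 = 18·6.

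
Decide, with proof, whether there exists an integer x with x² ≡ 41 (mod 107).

x = 83

x = 83 works: 83² = 6889, and 6889 − 41 = 6848 = 64·107.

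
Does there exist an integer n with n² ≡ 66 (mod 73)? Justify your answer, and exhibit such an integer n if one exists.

There is no such integer.

73 is prime, so by Euler's criterion 66 is a square mod 73 iff 66^((73−1)/2) = 66^36 ≡ 1 (mod 73).
Repeated squaring mod 73: 66^2 = 4356 ≡ 49; 66^4 ≡ 49² = 2401 ≡ 65; 66^8 ≡ 65² = 4225 ≡ 64; 66^16 ≡ 64² = 4096 ≡ 8; 66^32 ≡ 8² = 64 ≡ 64.
Since 36 = 32 + 4, 66^36 ≡ 64 · 65; multiplying out mod 73: 64·65 = 4160 ≡ 72. Thus 66^36 ≡ 72 ≡ −1 (mod 73).
By Euler's criterion 66 is a quadratic non-residue mod 73: no n satisfies n² ≡ 66 (mod 73).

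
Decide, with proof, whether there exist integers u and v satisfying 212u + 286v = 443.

There are no such integers.

Any value of 212u + 286v is a multiple of gcd(212, 286) = 2.
But 443 = 2·221 + 1, so 2 ∤ 443.
Hence no integers u, v satisfy the equation.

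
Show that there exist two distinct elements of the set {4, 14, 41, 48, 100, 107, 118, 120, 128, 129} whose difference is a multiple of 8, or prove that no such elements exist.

Reduce each element mod 8: 4↦4, 14↦6, 41↦1, 48↦0, 100↦4, 107↦3, 118↦6, 120↦0, 128↦0, 129↦1. The residue 4 repeats (at 4 and 100), and 100 − 4 = 96 = 12·8.

The pair (4, 100) works.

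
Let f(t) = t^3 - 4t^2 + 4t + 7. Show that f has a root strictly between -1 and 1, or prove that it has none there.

Such a root exists.

f(-1) = -2 and f(1) = 8, which have opposite signs.
As a polynomial, f is continuous on every closed interval.
By the Intermediate Value Theorem, f takes the value 0 somewhere in the open interval.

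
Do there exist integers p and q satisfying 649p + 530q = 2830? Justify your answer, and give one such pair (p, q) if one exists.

Since gcd(649, 530) = 1, every integer is an integer combination of 649 and 530.
Run the Euclidean algorithm on 649 and 530: 649 = 1·530 + 119, 530 = 4·119 + 54, 119 = 2·54 + 11, 54 = 4·11 + 10, 11 = 1·10 + 1, 10 = 10·1 + 0.
Unwinding: 1 = 11 − 1·10 = 11 − (54 − 4·11) = −54 + 5·11 = −54 + 5·(119 − 2·54) = 5·119 − 11·54 = 5·119 − 11·(530 − 4·119) = −11·530 + 49·119 = −11·530 + 49·(649 − 1·530) = 49·649 − 60·530, i.e. 649·49 + 530·(-60) = 1.
Scaling by 2830 gives the particular solution (p, q) = (138670, -169800).
Subtracting 261·530 from p and adding 261·649 to q gives the tidier solution (340, -411).
Check: 649·340 + 530·(-411) = 220660 − 217830 = 2830. ✓

p = 340, q = -411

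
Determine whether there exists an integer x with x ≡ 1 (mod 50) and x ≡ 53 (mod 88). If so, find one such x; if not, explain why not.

x = 1901

Here gcd(50, 88) = 2, and both 1 and 53 leave remainder 1 mod 2, so the system is consistent.
Write x = 1 + 50t. Then 50t ≡ 53 − 1 ≡ 52 (mod 88); dividing through by 2 gives 25t ≡ 26 (mod 44).
To invert 25 modulo 44: 44 = 1·25 + 19, 25 = 1·19 + 6, 19 = 3·6 + 1, 6 = 6·1 + 0, and unwinding, 1 = 19 − 3·6 = 19 − 3·(25 − 1·19) = −3·25 + 4·19 = −3·25 + 4·(44 − 1·25) = 4·44 − 7·25. Thus 25⁻¹ ≡ -7 ≡ 37 (mod 44).
Multiplying by 37: t ≡ 37·26 = 962 ≡ 38 (mod 44).
Then x = 1 + 50·38 = 1901.
Verify: 1901 = 38·50 + 1 and 1901 = 21·88 + 53. ✓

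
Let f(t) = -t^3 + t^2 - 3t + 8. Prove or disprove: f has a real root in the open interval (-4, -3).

No.

f(-4) = 100 and f(-3) = 53, both positive.
f'(t) = -3t^2 + 2t - 3 has discriminant 2² − 4·(-3)·(-3) = -32 < 0, so f' has no real roots and is negative for every real t.
Hence f is strictly decreasing on ℝ, and in particular on [-4, -3]. A strictly monotone function with same-sign endpoint values stays positive on the whole interval, so f has no zero in (-4, -3).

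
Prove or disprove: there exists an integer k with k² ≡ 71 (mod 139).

k = 99

k = 99 works: 99² = 9801, and 9801 − 71 = 9730 = 70·139.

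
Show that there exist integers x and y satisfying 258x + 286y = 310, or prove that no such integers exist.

Since gcd(258, 286) = 2 and 310 = 2·155, Bézout's identity guarantees a solution.
Dividing through by 2 reduces the equation to 129x + 143y = 155.
Dividing repeatedly: 143 = 1·129 + 14, 129 = 9·14 + 3, 14 = 4·3 + 2, 3 = 1·2 + 1, 2 = 2·1 + 0.
Back-substituting, 1 = 3 − 1·2 = 3 − (14 − 4·3) = −14 + 5·3 = −14 + 5·(129 − 9·14) = 5·129 − 46·14 = 5·129 − 46·(143 − 1·129) = −46·143 + 51·129; that is, 129·51 + 143·(-46) = 1.
Multiplying through by 155: x = 51·155 = 7905, y = (-46)·155 = -7130 is a solution.
Shifting by a multiple of (143, −129) keeps it a solution: x = 7905 − 55·143 = 40, y = -7130 + 55·129 = -35.
Check: 258·40 + 286·(-35) = 10320 − 10010 = 310. ✓

x = 40, y = -35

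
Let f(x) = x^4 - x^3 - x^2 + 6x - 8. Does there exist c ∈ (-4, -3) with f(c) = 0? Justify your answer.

f(-4) = 272 and f(-3) = 73, both positive, so a sign-change argument is unavailable; we show f keeps this sign on the whole interval.
Shift to the endpoint -3: with x = -3 − u (0 < u < 1), one computes f(-3 − u) = u^4 + 13u^3 + 62u^2 + 123u + 73.
All 5 nonzero coefficients of this polynomial in u are positive; hence for u > 0 the value is a sum of positive terms (the constant 73 among them).
So f is strictly positive on (-4, -3); no root exists in the interval.

No such root exists.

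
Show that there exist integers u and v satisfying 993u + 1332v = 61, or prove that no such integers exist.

Any value of 993u + 1332v is a multiple of gcd(993, 1332) = 3.
But 61 = 3·20 + 1, so 3 ∤ 61.
So the equation is unsolvable over ℤ.

No, no such integers exist.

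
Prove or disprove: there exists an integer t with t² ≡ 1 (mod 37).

t = 36

t = 36 works: 36² = 1296, and 1296 − 1 = 1295 = 35·37.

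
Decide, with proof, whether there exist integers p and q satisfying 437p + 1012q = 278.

No such integers exist.

Both 437 and 1012 are divisible by gcd(437, 1012) = 23, hence so is any combination 437p + 1012q.
But 278 is not a multiple of 23 (it leaves remainder 2).
So the equation is unsolvable over ℤ.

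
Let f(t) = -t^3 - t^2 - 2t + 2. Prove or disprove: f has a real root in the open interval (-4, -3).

f(-4) = 58 and f(-3) = 26, both positive.
The derivative f'(t) = -3t^2 - 2t - 2 is a quadratic with discriminant (-2)² − 4·(-3)·(-2) = -20 < 0; it never vanishes, so it is always negative (sign of the leading coefficient).
So f is strictly decreasing; between -4 and -3 its values lie between f(-4) = 58 and f(-3) = 26, all positive. Therefore f has no root in (-4, -3).

No.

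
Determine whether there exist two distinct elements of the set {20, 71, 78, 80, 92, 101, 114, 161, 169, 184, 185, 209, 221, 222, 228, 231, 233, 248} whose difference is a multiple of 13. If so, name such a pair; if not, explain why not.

Yes: 20 and 228.

20 mod 13 = 7 and 228 mod 13 = 7, so 228 − 20 = 208 = 16·13.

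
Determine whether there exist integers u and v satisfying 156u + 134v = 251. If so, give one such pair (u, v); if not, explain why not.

Both 156 and 134 are divisible by gcd(156, 134) = 2, hence so is any combination 156u + 134v.
However 251 leaves remainder 1 on division by 2.
So the equation is unsolvable over ℤ.

There are no such integers.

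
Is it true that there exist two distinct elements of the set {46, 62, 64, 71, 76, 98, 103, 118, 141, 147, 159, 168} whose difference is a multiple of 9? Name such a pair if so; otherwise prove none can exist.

Yes: 46 and 64.

Both 46 and 64 leave remainder 1 on division by 9; their difference 18 = 2·9 is a multiple of 9.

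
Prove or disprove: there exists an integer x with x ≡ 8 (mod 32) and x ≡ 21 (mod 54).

No such integer exists.

Both moduli are multiples of 2 = gcd(32, 54), so any solution would satisfy x ≡ 8 and x ≡ 21 modulo 2 simultaneously.
But 8 mod 2 = 0 while 21 mod 2 = 1, a contradiction.
Therefore no such x exists.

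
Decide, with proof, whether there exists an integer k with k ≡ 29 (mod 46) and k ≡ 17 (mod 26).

Here gcd(46, 26) = 2, and both 29 and 17 leave remainder 1 mod 2, so the system is consistent.
The integers ≡ 29 (mod 46) are 29, 75, 121, …; their remainders mod 26 are 3, 23, 17, so k = 121 is the first that is ≡ 17 (mod 26).
Verify: 121 = 2·46 + 29 and 121 = 4·26 + 17. ✓

k = 121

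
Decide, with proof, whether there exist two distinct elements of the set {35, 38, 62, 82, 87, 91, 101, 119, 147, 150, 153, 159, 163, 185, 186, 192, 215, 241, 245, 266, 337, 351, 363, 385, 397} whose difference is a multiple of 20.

35 mod 20 = 15 and 215 mod 20 = 15, so 215 − 35 = 180 = 9·20.

Yes: 35 and 215.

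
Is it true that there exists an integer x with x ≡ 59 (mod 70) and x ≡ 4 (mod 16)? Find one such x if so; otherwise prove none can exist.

Reduce both congruences modulo 2, which divides 70 and 16: they say x ≡ 59 (mod 2) and x ≡ 4 (mod 2).
These are incompatible: 59 − 4 = 55 is not divisible by 2.
So no integer satisfies both congruences.

No such integer exists.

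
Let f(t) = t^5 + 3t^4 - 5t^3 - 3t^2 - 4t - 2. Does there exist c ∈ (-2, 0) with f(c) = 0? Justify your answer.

f(-2) = 50 and f(0) = -2, which have opposite signs.
f is continuous everywhere (it is a polynomial), in particular on [-2, 0].
So by the Intermediate Value Theorem there is a c strictly between -2 and 0 with f(c) = 0.

Yes, f has a root in the interval.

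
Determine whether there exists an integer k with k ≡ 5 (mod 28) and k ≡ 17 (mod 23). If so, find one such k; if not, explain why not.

k = 201

The moduli 28 and 23 are coprime, so by the Chinese Remainder Theorem a unique solution modulo 644 exists.
Write k = 5 + 28t and require 5 + 28t ≡ 17 (mod 23), i.e. 28t ≡ 12 (mod 23).
28 ≡ 5 (mod 23), so this reads 5t ≡ 12 (mod 23). Invert 5 mod 23 by the Euclidean algorithm: 23 = 4·5 + 3, 5 = 1·3 + 2, 3 = 1·2 + 1, 2 = 2·1 + 0; back-substituting, 1 = 3 − 1·2 = 3 − (5 − 1·3) = −5 + 2·3 = −5 + 2·(23 − 4·5) = 2·23 − 9·5. Hence 5·(-9) ≡ 1, so 5⁻¹ ≡ -9 ≡ 14 (mod 23).
Therefore t ≡ 14·12 = 168 ≡ 7 (mod 23).
With t = 7: k = 5 + 28·7 = 201.
Indeed 201 ≡ 5 (mod 28) and 201 ≡ 17 (mod 23).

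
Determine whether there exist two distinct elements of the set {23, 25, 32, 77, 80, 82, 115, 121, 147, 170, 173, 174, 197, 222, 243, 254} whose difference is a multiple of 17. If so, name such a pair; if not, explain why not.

There is no such pair.

Two integers differ by a multiple of 17 exactly when they have the same residue mod 17. The residues are 23↦6, 25↦8, 32↦15, 77↦9, 80↦12, 82↦14, 115↦13, 121↦2, 147↦11, 170↦0, 173↦3, 174↦4, 197↦10, 222↦1, 243↦5, 254↦16.
No residue repeats among the 16 elements, so no pair has difference ≡ 0 (mod 17).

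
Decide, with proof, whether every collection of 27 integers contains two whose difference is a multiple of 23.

There are exactly 23 possible remainders on division by 23.
Placing 27 integers into 23 classes, some class receives at least two — say a and b.
Then a ≡ b (mod 23), i.e. 23 ∣ (a − b).

True.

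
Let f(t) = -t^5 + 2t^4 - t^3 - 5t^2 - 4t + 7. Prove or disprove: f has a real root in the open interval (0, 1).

f(0) = 7 and f(1) = -2, which have opposite signs.
f is continuous everywhere (it is a polynomial), in particular on [0, 1].
By the Intermediate Value Theorem, f takes the value 0 somewhere in the open interval.

Such a root exists.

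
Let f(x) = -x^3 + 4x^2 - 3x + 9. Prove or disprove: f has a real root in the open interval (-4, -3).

The endpoint values f(-4) = 149 and f(-3) = 81 are both positive. Claim: f(x) > 0 for every x in (-4, -3).
Shift to the endpoint -3: with x = -3 − u (0 < u < 1), one computes f(-3 − u) = u^3 + 13u^2 + 54u + 81.
All 4 nonzero coefficients of this polynomial in u are positive; hence for u > 0 the value is a sum of positive terms (the constant 81 among them).
Therefore f(x) > 0 throughout (-4, -3), and f has no zero there.

No such root exists.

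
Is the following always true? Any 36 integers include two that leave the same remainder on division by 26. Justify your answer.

Partition the integers by their residue mod 26; there are 26 classes.
With 36 integers and only 26 classes, the pigeonhole principle forces two of them, say a and b, into the same class.
That is, a and b leave the same remainder on division by 26, as claimed.

Yes, this is always true.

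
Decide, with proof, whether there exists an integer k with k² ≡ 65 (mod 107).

107 is prime, so by Euler's criterion 65 is a square mod 107 iff 65^((107−1)/2) = 65^53 ≡ 1 (mod 107).
Repeated squaring mod 107: 65^2 = 4225 ≡ 52; 65^4 ≡ 52² = 2704 ≡ 29; 65^8 ≡ 29² = 841 ≡ 92; 65^16 ≡ 92² = 8464 ≡ 11; 65^32 ≡ 11² = 121 ≡ 14.
Since 53 = 32 + 16 + 4 + 1, 65^53 ≡ 14 · 11 · 29 · 65; multiplying out mod 107: 14·11 = 154 ≡ 47, then 47·29 = 1363 ≡ 79, then 79·65 = 5135 ≡ 106. Thus 65^53 ≡ 106 ≡ −1 (mod 107).
By Euler's criterion 65 is a quadratic non-residue mod 107: no k satisfies k² ≡ 65 (mod 107).

No, no such integer exists.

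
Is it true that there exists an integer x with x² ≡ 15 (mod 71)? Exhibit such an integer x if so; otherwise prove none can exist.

x = 50

Take x = 50. Then 50² = 2500 = 35·71 + 15, so 50² ≡ 15 (mod 71).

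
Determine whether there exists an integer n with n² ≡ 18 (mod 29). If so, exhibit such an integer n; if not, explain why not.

Apply Euler's criterion with the prime 29: 18 is a quadratic residue iff 18^14 ≡ 1 (mod 29), and a non-residue iff it is ≡ −1.
Repeated squaring mod 29: 18^2 = 324 ≡ 5; 18^4 ≡ 5² = 25 ≡ 25; 18^8 ≡ 25² = 625 ≡ 16.
Since 14 = 8 + 4 + 2, 18^14 ≡ 16 · 25 · 5; multiplying out mod 29: 16·25 = 400 ≡ 23, then 23·5 = 115 ≡ 28. Thus 18^14 ≡ 28 ≡ −1 (mod 29).
By Euler's criterion 18 is a quadratic non-residue mod 29: no n satisfies n² ≡ 18 (mod 29).

No, no such integer exists.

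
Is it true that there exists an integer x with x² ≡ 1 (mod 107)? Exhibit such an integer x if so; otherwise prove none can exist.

x = 106

x = 106 works: 106² = 11236, and 11236 − 1 = 11235 = 105·107.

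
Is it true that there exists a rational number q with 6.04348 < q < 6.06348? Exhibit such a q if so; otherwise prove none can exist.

Scale by 16: the interval becomes (96.69568, 97.01568), which contains the integer 97.
Dividing back, 6.04348 < 97/16 < 6.06348, and 97/16 is rational.

q = 97/16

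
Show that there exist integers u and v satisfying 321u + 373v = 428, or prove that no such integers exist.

Since gcd(321, 373) = 1, every integer is an integer combination of 321 and 373.
Euclidean algorithm: 373 = 1·321 + 52, 321 = 6·52 + 9, 52 = 5·9 + 7, 9 = 1·7 + 2, 7 = 3·2 + 1, 2 = 2·1 + 0.
Working back up the chain: 1 = 7 − 3·2 = 7 − 3·(9 − 1·7) = −3·9 + 4·7 = −3·9 + 4·(52 − 5·9) = 4·52 − 23·9 = 4·52 − 23·(321 − 6·52) = −23·321 + 142·52 = −23·321 + 142·(373 − 1·321) = 142·373 − 165·321. So 321·(-165) + 373·142 = 1.
Multiplying through by 428: u = (-165)·428 = -70620, v = 142·428 = 60776 is a solution.
Adding 190·373 to u and subtracting 190·321 from v gives the tidier solution (250, -214).
Indeed 321·250 + 373·(-214) = 80250 − 79822 = 428.

u = 250, v = -214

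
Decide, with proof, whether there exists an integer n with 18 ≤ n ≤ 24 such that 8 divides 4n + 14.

No such integer n in that range exists.

At n = 18, 4·18 + 14 = 86 ≡ 6 (mod 8), and each step in n adds 4, giving residues 6, 2, 6, 2, 6, 2, 6 for n = 18, 19, …, 24.
Since 0 is absent from this list, 8 ∤ 4n + 14 for every n with 18 ≤ n ≤ 24.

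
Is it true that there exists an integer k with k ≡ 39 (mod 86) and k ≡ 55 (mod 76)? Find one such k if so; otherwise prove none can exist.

gcd(86, 76) = 2. A simultaneous solution exists iff 39 ≡ 55 (mod 2); here 39 mod 2 = 1 = 55 mod 2, so it does.
Put k = 39 + 86t, so we need 86t ≡ 16 (mod 76), equivalently (divide by 2) 43t ≡ 8 (mod 38).
43 ≡ 5 (mod 38), so this reads 5t ≡ 8 (mod 38). Invert 5 mod 38 by the Euclidean algorithm: 38 = 7·5 + 3, 5 = 1·3 + 2, 3 = 1·2 + 1, 2 = 2·1 + 0; back-substituting, 1 = 3 − 1·2 = 3 − (5 − 1·3) = −5 + 2·3 = −5 + 2·(38 − 7·5) = 2·38 − 15·5. Hence 5·(-15) ≡ 1, so 5⁻¹ ≡ -15 ≡ 23 (mod 38).
Therefore t ≡ 23·8 = 184 ≡ 32 (mod 38).
Then k = 39 + 86·32 = 2791.
Indeed 2791 ≡ 39 (mod 86) and 2791 ≡ 55 (mod 76).

k = 2791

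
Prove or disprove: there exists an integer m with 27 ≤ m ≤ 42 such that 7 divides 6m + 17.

m = 31 works, since 6·31 + 17 = 203 = 29·7.

m = 31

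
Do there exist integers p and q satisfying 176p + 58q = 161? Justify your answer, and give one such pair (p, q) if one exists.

gcd(176, 58) = 2, so every integer of the form 176p + 58q is a multiple of 2.
However 161 leaves remainder 1 on division by 2.
So the equation is unsolvable over ℤ.

No such integers exist.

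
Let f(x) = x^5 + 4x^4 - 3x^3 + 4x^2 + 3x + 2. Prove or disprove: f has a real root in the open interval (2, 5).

No such root exists.

f(2) = 96 and f(5) = 5367, both positive, so a sign-change argument is unavailable; we show f keeps this sign on the whole interval.
Shift to the endpoint 2: with x = 2 + u (0 < u < 3), one computes f(2 + u) = u^5 + 14u^4 + 69u^3 + 162u^2 + 191u + 96.
All 6 nonzero coefficients of this polynomial in u are positive; hence for u > 0 the value is a sum of positive terms (the constant 96 among them).
Therefore f(x) > 0 throughout (2, 5), and f has no zero there.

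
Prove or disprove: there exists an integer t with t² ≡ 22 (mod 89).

Take t = 72. Then 72² = 5184 = 58·89 + 22, so 72² ≡ 22 (mod 89).

t = 72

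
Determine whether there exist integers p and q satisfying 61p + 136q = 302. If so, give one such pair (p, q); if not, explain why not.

p = 54, q = -22

61 and 136 are coprime, so 61p + 136q ranges over all of ℤ.
Euclidean algorithm: 136 = 2·61 + 14, 61 = 4·14 + 5, 14 = 2·5 + 4, 5 = 1·4 + 1, 4 = 4·1 + 0.
Unwinding: 1 = 5 − 1·4 = 5 − (14 − 2·5) = −14 + 3·5 = −14 + 3·(61 − 4·14) = 3·61 − 13·14 = 3·61 − 13·(136 − 2·61) = −13·136 + 29·61, i.e. 61·29 + 136·(-13) = 1.
Multiplying through by 302: p = 29·302 = 8758, q = (-13)·302 = -3926 is a solution.
Subtracting 64·136 from p and adding 64·61 to q gives the tidier solution (54, -22).
Indeed 61·54 + 136·(-22) = 3294 − 2992 = 302.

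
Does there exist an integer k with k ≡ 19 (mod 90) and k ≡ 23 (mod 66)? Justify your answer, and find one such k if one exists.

Reduce both congruences modulo 6, which divides 90 and 66: they say k ≡ 19 (mod 6) and k ≡ 23 (mod 6).
These are incompatible: 19 − 23 = -4 is not divisible by 6.
Therefore no such k exists.

No, no such integer exists.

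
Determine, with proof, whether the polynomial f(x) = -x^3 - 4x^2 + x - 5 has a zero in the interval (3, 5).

f has no root in that interval.

The endpoint values f(3) = -65 and f(5) = -225 are both negative. Claim: f(x) < 0 for every x in (3, 5).
Substitute x = 3 + u, where 0 < u < 2 on the interval. Expanding, f(3 + u) = -u^3 - 13u^2 - 50u - 65.
All 4 nonzero coefficients of this polynomial in u are negative; hence for u > 0 the value is a sum of negative terms (the constant -65 among them).
Therefore f(x) < 0 throughout (3, 5), and f has no zero there.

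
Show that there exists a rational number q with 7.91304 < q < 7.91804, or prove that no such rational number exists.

Scale by 12: the interval becomes (94.95648, 95.01648), which contains the integer 95.
Dividing back, 7.91304 < 95/12 < 7.91804, and 95/12 is rational.

q = 95/12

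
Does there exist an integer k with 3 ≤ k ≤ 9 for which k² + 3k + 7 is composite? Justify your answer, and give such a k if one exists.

At k = 3: 3² + 3·3 + 7 = 25 = 5·5, which is composite.

k = 3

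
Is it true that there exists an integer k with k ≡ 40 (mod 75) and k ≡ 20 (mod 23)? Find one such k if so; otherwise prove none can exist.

k = 940

Since 75 and 23 share no common factor, CRT says the pair of congruences has a solution (unique mod 1725).
Any solution of the first congruence is k = 40 + 75t; substituting into the second, 75t ≡ 20 − 40 ≡ 3 (mod 23).
75 ≡ 6 (mod 23), so this reads 6t ≡ 3 (mod 23). To invert 6 modulo 23: 23 = 3·6 + 5, 6 = 1·5 + 1, 5 = 5·1 + 0, and unwinding, 1 = 6 − 1·5 = 6 − (23 − 3·6) = −23 + 4·6. Thus 6⁻¹ ≡ 4 (mod 23).
Therefore t ≡ 4·3 = 12 (mod 23).
Taking t = 12 gives k = 40 + 75·12 = 940.
Check: 940 mod 75 = 40, 940 mod 23 = 20. ✓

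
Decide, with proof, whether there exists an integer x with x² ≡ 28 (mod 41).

No, no such integer exists.

41 is prime, so by Euler's criterion 28 is a square mod 41 iff 28^((41−1)/2) = 28^20 ≡ 1 (mod 41).
Repeated squaring mod 41: 28^2 = 784 ≡ 5; 28^4 ≡ 5² = 25 ≡ 25; 28^8 ≡ 25² = 625 ≡ 10; 28^16 ≡ 10² = 100 ≡ 18.
Since 20 = 16 + 4, 28^20 ≡ 18 · 25; multiplying out mod 41: 18·25 = 450 ≡ 40. Thus 28^20 ≡ 40 ≡ −1 (mod 41).
The value −1 means 28 is a non-residue modulo 41, so x² ≡ 28 (mod 41) is impossible.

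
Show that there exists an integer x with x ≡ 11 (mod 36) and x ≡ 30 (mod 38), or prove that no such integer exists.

There is no such integer.

Both moduli are multiples of 2 = gcd(36, 38), so any solution would satisfy x ≡ 11 and x ≡ 30 modulo 2 simultaneously.
These are incompatible: 11 − 30 = -19 is not divisible by 2.
So no integer satisfies both congruences.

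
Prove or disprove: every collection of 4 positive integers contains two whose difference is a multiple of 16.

Try 4 consecutive integers, 71, 72, 73, 74. Their remainders mod 16 are 7, 8, 9, 10 — pairwise different, as any 4 ≤ 16 consecutive integers have distinct residues.
The differences between them range over 1, …, 3, none of which is divisible by 16.

No; for instance {71, 72, 73, 74} is a counterexample.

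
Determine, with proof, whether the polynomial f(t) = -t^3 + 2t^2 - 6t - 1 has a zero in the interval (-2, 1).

Such a root exists.

f(-2) = 27 and f(1) = -6, which have opposite signs.
f is continuous everywhere (it is a polynomial), in particular on [-2, 1].
By the Intermediate Value Theorem, f takes the value 0 somewhere in the open interval.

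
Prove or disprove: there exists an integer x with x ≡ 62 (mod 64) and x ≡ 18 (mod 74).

The moduli are not coprime: gcd(64, 74) = 2. Compatibility requires 2 ∣ (18 − 62) = -44, which holds, so solutions exist.
Put x = 62 + 64t, so we need 64t ≡ 30 (mod 74), equivalently (divide by 2) 32t ≡ 15 (mod 37).
To invert 32 modulo 37: 37 = 1·32 + 5, 32 = 6·5 + 2, 5 = 2·2 + 1, 2 = 2·1 + 0, and unwinding, 1 = 5 − 2·2 = 5 − 2·(32 − 6·5) = −2·32 + 13·5 = −2·32 + 13·(37 − 1·32) = 13·37 − 15·32. Thus 32⁻¹ ≡ -15 ≡ 22 (mod 37).
Therefore t ≡ 22·15 = 330 ≡ 34 (mod 37).
Then x = 62 + 64·34 = 2238.
Check: 2238 mod 64 = 62, 2238 mod 74 = 18. ✓

x = 2238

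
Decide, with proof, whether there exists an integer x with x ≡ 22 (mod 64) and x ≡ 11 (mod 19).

gcd(64, 19) = 1, so the Chinese Remainder Theorem guarantees exactly one residue class mod 1216 satisfying both.
Any solution of the first congruence is x = 22 + 64t; substituting into the second, 64t ≡ 11 − 22 ≡ 8 (mod 19).
64 ≡ 7 (mod 19), so this reads 7t ≡ 8 (mod 19). To invert 7 modulo 19: 19 = 2·7 + 5, 7 = 1·5 + 2, 5 = 2·2 + 1, 2 = 2·1 + 0, and unwinding, 1 = 5 − 2·2 = 5 − 2·(7 − 1·5) = −2·7 + 3·5 = −2·7 + 3·(19 − 2·7) = 3·19 − 8·7. Thus 7⁻¹ ≡ -8 ≡ 11 (mod 19).
Multiplying by 11: t ≡ 11·8 = 88 ≡ 12 (mod 19).
Taking t = 12 gives x = 22 + 64·12 = 790.
Check: 790 mod 64 = 22, 790 mod 19 = 11. ✓

x = 790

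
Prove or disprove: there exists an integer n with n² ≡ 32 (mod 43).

43 is prime, so by Euler's criterion 32 is a square mod 43 iff 32^((43−1)/2) = 32^21 ≡ 1 (mod 43).
Repeated squaring mod 43: 32^2 = 1024 ≡ 35; 32^4 ≡ 35² = 1225 ≡ 21; 32^8 ≡ 21² = 441 ≡ 11; 32^16 ≡ 11² = 121 ≡ 35.
Since 21 = 16 + 4 + 1, 32^21 ≡ 35 · 21 · 32; multiplying out mod 43: 35·21 = 735 ≡ 4, then 4·32 = 128 ≡ 42. Thus 32^21 ≡ 42 ≡ −1 (mod 43).
The value −1 means 32 is a non-residue modulo 43, so n² ≡ 32 (mod 43) is impossible.

No such integer exists.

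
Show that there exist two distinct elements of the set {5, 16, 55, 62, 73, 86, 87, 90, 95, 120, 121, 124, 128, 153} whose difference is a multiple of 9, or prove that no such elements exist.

5 and 86 are such a pair.

Reduce each element mod 9: 5↦5, 16↦7, 55↦1, 62↦8, 73↦1, 86↦5, 87↦6, 90↦0, 95↦5, 120↦3, 121↦4, 124↦7, 128↦2, 153↦0. The residue 5 repeats (at 5 and 86), and 86 − 5 = 81 = 9·9.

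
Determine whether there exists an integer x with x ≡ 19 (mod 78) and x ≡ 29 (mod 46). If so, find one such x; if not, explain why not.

The moduli are not coprime: gcd(78, 46) = 2. Compatibility requires 2 ∣ (29 − 19) = 10, which holds, so solutions exist.
Write x = 19 + 78t. Then 78t ≡ 29 − 19 ≡ 10 (mod 46); dividing through by 2 gives 39t ≡ 5 (mod 23).
39 ≡ 16 (mod 23), so this reads 16t ≡ 5 (mod 23). To invert 16 modulo 23: 23 = 1·16 + 7, 16 = 2·7 + 2, 7 = 3·2 + 1, 2 = 2·1 + 0, and unwinding, 1 = 7 − 3·2 = 7 − 3·(16 − 2·7) = −3·16 + 7·7 = −3·16 + 7·(23 − 1·16) = 7·23 − 10·16. Thus 16⁻¹ ≡ -10 ≡ 13 (mod 23).
Therefore t ≡ 13·5 = 65 ≡ 19 (mod 23).
Then x = 19 + 78·19 = 1501.
Check: 1501 mod 78 = 19, 1501 mod 46 = 29. ✓

x = 1501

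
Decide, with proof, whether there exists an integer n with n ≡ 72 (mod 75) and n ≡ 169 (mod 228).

No, no such integer exists.

gcd(75, 228) = 3. If n ≡ 72 (mod 75) and n ≡ 169 (mod 228), then n ≡ 72 (mod 3) and n ≡ 169 (mod 3).
However 72 ≡ 0 and 169 ≡ 1 (mod 3), and 0 ≠ 1.
Therefore no such n exists.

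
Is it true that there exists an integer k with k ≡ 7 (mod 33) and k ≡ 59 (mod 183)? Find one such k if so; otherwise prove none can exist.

No, no such integer exists.

Both moduli are multiples of 3 = gcd(33, 183), so any solution would satisfy k ≡ 7 and k ≡ 59 modulo 3 simultaneously.
But 7 mod 3 = 1 while 59 mod 3 = 2, a contradiction.
So no integer satisfies both congruences.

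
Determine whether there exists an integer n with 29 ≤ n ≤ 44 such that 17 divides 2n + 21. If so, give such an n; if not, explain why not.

n = 32

n = 32 works, since 2·32 + 21 = 85 = 5·17.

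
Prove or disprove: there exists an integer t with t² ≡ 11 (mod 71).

No, no such integer exists.

Apply Euler's criterion with the prime 71: 11 is a quadratic residue iff 11^35 ≡ 1 (mod 71), and a non-residue iff it is ≡ −1.
Squaring successively (mod 71): 11^2 = 121 ≡ 50; 11^4 ≡ 50² = 2500 ≡ 15; 11^8 ≡ 15² = 225 ≡ 12; 11^16 ≡ 12² = 144 ≡ 2; 11^32 ≡ 2² = 4 ≡ 4.
Since 35 = 32 + 2 + 1, 11^35 ≡ 4 · 50 · 11; multiplying out mod 71: 4·50 = 200 ≡ 58, then 58·11 = 638 ≡ 70. Thus 11^35 ≡ 70 ≡ −1 (mod 71).
By Euler's criterion 11 is a quadratic non-residue mod 71: no t satisfies t² ≡ 11 (mod 71).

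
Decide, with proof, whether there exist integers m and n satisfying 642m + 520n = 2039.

Both 642 and 520 are divisible by gcd(642, 520) = 2, hence so is any combination 642m + 520n.
However 2039 leaves remainder 1 on division by 2.
Hence no integers m, n satisfy the equation.

There are no such integers.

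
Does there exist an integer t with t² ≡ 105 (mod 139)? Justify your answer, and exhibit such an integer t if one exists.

139 is prime, so by Euler's criterion 105 is a square mod 139 iff 105^((139−1)/2) = 105^69 ≡ 1 (mod 139).
Repeated squaring mod 139: 105^2 = 11025 ≡ 44; 105^4 ≡ 44² = 1936 ≡ 129; 105^8 ≡ 129² = 16641 ≡ 100; 105^16 ≡ 100² = 10000 ≡ 131; 105^32 ≡ 131² = 17161 ≡ 64; 105^64 ≡ 64² = 4096 ≡ 65.
Since 69 = 64 + 4 + 1, 105^69 ≡ 65 · 129 · 105; multiplying out mod 139: 65·129 = 8385 ≡ 45, then 45·105 = 4725 ≡ 138. Thus 105^69 ≡ 138 ≡ −1 (mod 139).
The value −1 means 105 is a non-residue modulo 139, so t² ≡ 105 (mod 139) is impossible.

No such integer exists.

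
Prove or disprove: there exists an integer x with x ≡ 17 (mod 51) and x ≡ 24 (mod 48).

Reduce both congruences modulo 3, which divides 51 and 48: they say x ≡ 17 (mod 3) and x ≡ 24 (mod 3).
However 17 ≡ 2 and 24 ≡ 0 (mod 3), and 2 ≠ 0.
Therefore no such x exists.

No such integer exists.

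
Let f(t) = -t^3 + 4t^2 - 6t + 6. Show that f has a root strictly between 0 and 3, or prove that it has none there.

f(0) = 6 and f(3) = -3, which have opposite signs.
As a polynomial, f is continuous on every closed interval.
By the Intermediate Value Theorem, f takes the value 0 somewhere in the open interval.

Such a root exists.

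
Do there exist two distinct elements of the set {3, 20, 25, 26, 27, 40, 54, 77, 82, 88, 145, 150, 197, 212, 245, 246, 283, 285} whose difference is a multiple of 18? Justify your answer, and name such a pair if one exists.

There is no such pair.

Two integers differ by a multiple of 18 exactly when they have the same residue mod 18. The residues are 3↦3, 20↦2, 25↦7, 26↦8, 27↦9, 40↦4, 54↦0, 77↦5, 82↦10, 88↦16, 145↦1, 150↦6, 197↦17, 212↦14, 245↦11, 246↦12, 283↦13, 285↦15.
These 18 residues are pairwise different, hence no difference of two elements is divisible by 18.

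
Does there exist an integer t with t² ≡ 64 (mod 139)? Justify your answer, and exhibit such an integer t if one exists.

t = 131

Take t = 131. Then 131² = 17161 = 123·139 + 64, so 131² ≡ 64 (mod 139).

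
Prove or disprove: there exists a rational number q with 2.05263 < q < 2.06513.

Look for a denominator N such that an integer falls strictly between N·2.05263 and N·2.06513. N = 16 works: 16·2.05263 = 32.84208 < 33 < 33.04208 = 16·2.06513.
So q = 33/16 works: it is a ratio of integers, and dividing 16·2.05263 < 33 < 16·2.06513 through by 16 gives 2.05263 < 33/16 < 2.06513.

q = 33/16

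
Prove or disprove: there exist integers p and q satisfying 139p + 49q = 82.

139 and 49 are coprime, so 139p + 49q ranges over all of ℤ.
Euclidean algorithm: 139 = 2·49 + 41, 49 = 1·41 + 8, 41 = 5·8 + 1, 8 = 8·1 + 0.
Unwinding: 1 = 41 − 5·8 = 41 − 5·(49 − 1·41) = −5·49 + 6·41 = −5·49 + 6·(139 − 2·49) = 6·139 − 17·49, i.e. 139·6 + 49·(-17) = 1.
Scaling by 82 gives the particular solution (p, q) = (492, -1394).
Shifting by a multiple of (49, −139) keeps it a solution: p = 492 − 10·49 = 2, q = -1394 + 10·139 = -4.
Check: 139·2 + 49·(-4) = 278 − 196 = 82. ✓

p = 2, q = -4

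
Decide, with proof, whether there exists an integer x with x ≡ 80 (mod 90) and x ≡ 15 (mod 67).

x = 350

The moduli 90 and 67 are coprime, so by the Chinese Remainder Theorem a unique solution modulo 6030 exists.
Any solution of the first congruence is x = 80 + 90t; substituting into the second, 90t ≡ 15 − 80 ≡ 2 (mod 67).
90 ≡ 23 (mod 67), so this reads 23t ≡ 2 (mod 67). Since 23·35 = 805 = 12·67 + 1, the inverse of 23 mod 67 is 35.
Therefore t ≡ 35·2 = 70 ≡ 3 (mod 67).
Taking t = 3 gives x = 80 + 90·3 = 350.
Check: 350 mod 90 = 80, 350 mod 67 = 15. ✓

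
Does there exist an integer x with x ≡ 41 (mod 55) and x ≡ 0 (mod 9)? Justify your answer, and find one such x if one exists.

gcd(55, 9) = 1, so the Chinese Remainder Theorem guarantees exactly one residue class mod 495 satisfying both.
Any solution of the first congruence is x = 41 + 55t; substituting into the second, 55t ≡ 0 − 41 ≡ 4 (mod 9).
55 ≡ 1 (mod 9), so this reads 1t ≡ 4 (mod 9). So t ≡ 4 (mod 9).
With t = 4: x = 41 + 55·4 = 261.
Verify: 261 = 4·55 + 41 and 261 = 29·9 + 0. ✓

x = 261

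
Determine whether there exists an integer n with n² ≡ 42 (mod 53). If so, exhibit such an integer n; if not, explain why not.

n = 28

n = 28 works: 28² = 784, and 784 − 42 = 742 = 14·53.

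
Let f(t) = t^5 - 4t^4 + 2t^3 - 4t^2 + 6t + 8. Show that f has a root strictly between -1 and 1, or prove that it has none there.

f(-1) = -9 and f(1) = 9, which have opposite signs.
f is continuous everywhere (it is a polynomial), in particular on [-1, 1].
By the Intermediate Value Theorem f must vanish at some point of (-1, 1).

Such a root exists.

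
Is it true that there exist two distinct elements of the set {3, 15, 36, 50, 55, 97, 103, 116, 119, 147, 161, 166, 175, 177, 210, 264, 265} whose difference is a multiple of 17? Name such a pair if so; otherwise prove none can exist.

Residues mod 17: 3↦3, 15↦15, 36↦2, 50↦16, 55↦4, 97↦12, 103↦1, 116↦14, 119↦0, 147↦11, 161↦8, 166↦13, 175↦5, 177↦7, 210↦6, 264↦9, 265↦10.
No residue repeats among the 17 elements, so no pair has difference ≡ 0 (mod 17).

No such pair exists.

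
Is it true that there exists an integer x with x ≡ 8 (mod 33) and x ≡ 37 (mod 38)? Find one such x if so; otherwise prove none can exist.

Since 33 and 38 share no common factor, CRT says the pair of congruences has a solution (unique mod 1254).
Any solution of the first congruence is x = 8 + 33t; substituting into the second, 33t ≡ 37 − 8 ≡ 29 (mod 38).
Since 33·15 = 495 = 13·38 + 1, the inverse of 33 mod 38 is 15.
Therefore t ≡ 15·29 = 435 ≡ 17 (mod 38).
With t = 17: x = 8 + 33·17 = 569.
Indeed 569 ≡ 8 (mod 33) and 569 ≡ 37 (mod 38).

x = 569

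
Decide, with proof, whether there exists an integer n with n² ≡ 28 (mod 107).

No, no such integer exists.

Apply Euler's criterion with the prime 107: 28 is a quadratic residue iff 28^53 ≡ 1 (mod 107), and a non-residue iff it is ≡ −1.
Squaring successively (mod 107): 28^2 = 784 ≡ 35; 28^4 ≡ 35² = 1225 ≡ 48; 28^8 ≡ 48² = 2304 ≡ 57; 28^16 ≡ 57² = 3249 ≡ 39; 28^32 ≡ 39² = 1521 ≡ 23.
Since 53 = 32 + 16 + 4 + 1, 28^53 ≡ 23 · 39 · 48 · 28; multiplying out mod 107: 23·39 = 897 ≡ 41, then 41·48 = 1968 ≡ 42, then 42·28 = 1176 ≡ 106. Thus 28^53 ≡ 106 ≡ −1 (mod 107).
By Euler's criterion 28 is a quadratic non-residue mod 107: no n satisfies n² ≡ 28 (mod 107).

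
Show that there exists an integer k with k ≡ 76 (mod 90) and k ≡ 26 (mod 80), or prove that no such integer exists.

gcd(90, 80) = 10. A simultaneous solution exists iff 76 ≡ 26 (mod 10); here 76 mod 10 = 6 = 26 mod 10, so it does.
Step through k = 76, 76 + 90, 76 + 2·90, …: the values 76, 166, 256, 346 reduce mod 80 to 76, 6, 16, 26. The value 346 hits 26.
Check: 346 mod 90 = 76, 346 mod 80 = 26. ✓

k = 346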